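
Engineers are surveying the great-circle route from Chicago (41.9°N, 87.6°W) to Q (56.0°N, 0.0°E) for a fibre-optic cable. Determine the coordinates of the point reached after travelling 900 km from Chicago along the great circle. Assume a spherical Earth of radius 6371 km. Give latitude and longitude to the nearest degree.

≈ (48°N, 79°W)

Convert each endpoint to a unit vector on the sphere (x = cos φ cos λ, y = cos φ sin λ, z = sin φ).
The central angle between the endpoints is δ = arccos(p₁·p₂) ≈ 0.963 rad (55.2°). The total great-circle distance is δ·R ≈ 0.963 × 6371 ≈ 6135 km, so the target fraction is f = 900/6135 ≈ 0.147.
Interpolate at f ≈ 0.147 with slerp weights a = sin((1−f)δ)/sin δ ≈ 0.892, b = sin(fδ)/sin δ ≈ 0.172.
p = a·p₁ + b·p₂ ≈ (0.124, -0.663, 0.738); φ = arcsin(p_z) ≈ 47.56°, λ = atan2(p_y, p_x) ≈ -79.44°.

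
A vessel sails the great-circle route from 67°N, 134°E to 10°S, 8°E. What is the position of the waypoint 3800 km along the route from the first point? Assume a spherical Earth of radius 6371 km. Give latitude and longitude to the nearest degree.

≈ 61°N, 51°E

The haversine formula gives a central angle δ ≈ 1.967 rad (112.7°) between the endpoints. The total great-circle distance is δ·R ≈ 1.967 × 6371 ≈ 12532 km, so the target fraction is f = 3800/12532 ≈ 0.303.
Interpolate at f ≈ 0.303 with slerp weights a = sin((1−f)δ)/sin δ ≈ 1.062, b = sin(fδ)/sin δ ≈ 0.609.
p = a·p₁ + b·p₂ ≈ (0.305, 0.382, 0.872); φ = arcsin(p_z) ≈ 60.71°, λ = atan2(p_y, p_x) ≈ 51.36°.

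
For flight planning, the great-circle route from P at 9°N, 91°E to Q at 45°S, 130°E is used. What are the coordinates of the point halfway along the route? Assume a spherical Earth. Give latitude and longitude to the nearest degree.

The haversine formula gives a central angle δ ≈ 1.124 rad (64.4°) between the endpoints.
Interpolate at f = 1/2 with slerp weights a = sin((1−f)δ)/sin δ ≈ 0.591, b = sin(fδ)/sin δ ≈ 0.591.
p = a·p₁ + b·p₂ ≈ (-0.279, 0.904, -0.325); φ = arcsin(p_z) ≈ -18.99°, λ = atan2(p_y, p_x) ≈ 107.14°.

≈ 19°S, 107°E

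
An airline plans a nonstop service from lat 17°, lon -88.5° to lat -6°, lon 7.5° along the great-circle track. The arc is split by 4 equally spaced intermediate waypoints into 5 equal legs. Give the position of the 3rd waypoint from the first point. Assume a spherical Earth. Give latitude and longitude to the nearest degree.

≈ lat 5°, lon -30°

Convert each endpoint to a unit vector on the sphere (x = cos φ cos λ, y = cos φ sin λ, z = sin φ).
The central angle between the endpoints is δ = arccos(p₁·p₂) ≈ 1.701 rad (97.5°).
Interpolate at f = 3/5 with slerp weights a = sin((1−f)δ)/sin δ ≈ 0.635, b = sin(fδ)/sin δ ≈ 0.860.
p = a·p₁ + b·p₂ ≈ (0.864, -0.495, 0.096); φ = arcsin(p_z) ≈ 5.49°, λ = atan2(p_y, p_x) ≈ -29.82°.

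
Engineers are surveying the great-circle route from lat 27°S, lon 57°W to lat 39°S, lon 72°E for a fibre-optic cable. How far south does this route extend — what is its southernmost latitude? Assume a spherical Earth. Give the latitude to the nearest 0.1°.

≈ 57.0°S

The great circle lies in the plane with unit normal n̂ = (p₁ × p₂)/|p₁ × p₂|.
Here n̂_z ≈ +0.544; the vertex latitude is φ_max = arccos|n̂_z| ≈ 57.0°.
Check via Clairaut: cos φ_max = |cos φ₁| · sin C = cos(27.0°)·sin(142.3°) ≈ 0.544, again giving ≈ 57.0°.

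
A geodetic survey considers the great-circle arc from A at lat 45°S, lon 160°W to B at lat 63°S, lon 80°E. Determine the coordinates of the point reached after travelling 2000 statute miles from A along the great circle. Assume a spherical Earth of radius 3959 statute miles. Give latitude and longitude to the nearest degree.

The haversine formula gives a central angle δ ≈ 1.082 rad (62.0°) between the endpoints. The total great-circle distance is δ·R ≈ 1.082 × 3959 ≈ 4284 mi, so the target fraction is f = 2000/4284 ≈ 0.467.
Interpolate at f ≈ 0.467 with slerp weights a = sin((1−f)δ)/sin δ ≈ 0.618, b = sin(fδ)/sin δ ≈ 0.548.
p = a·p₁ + b·p₂ ≈ (-0.367, 0.096, -0.925); φ = arcsin(p_z) ≈ -67.70°, λ = atan2(p_y, p_x) ≈ 165.40°.

≈ lat 68°S, lon 165°E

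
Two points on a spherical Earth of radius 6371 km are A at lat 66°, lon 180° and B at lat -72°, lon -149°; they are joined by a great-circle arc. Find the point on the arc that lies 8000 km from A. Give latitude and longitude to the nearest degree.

≈ lat -5°, lon -166°

Convert each endpoint to a unit vector on the sphere (x = cos φ cos λ, y = cos φ sin λ, z = sin φ).
The central angle between the endpoints is δ = arccos(p₁·p₂) ≈ 2.436 rad (139.6°). The total great-circle distance is δ·R ≈ 2.436 × 6371 ≈ 15518 km, so the target fraction is f = 8000/15518 ≈ 0.516.
Interpolate at f ≈ 0.516 with slerp weights a = sin((1−f)δ)/sin δ ≈ 1.426, b = sin(fδ)/sin δ ≈ 1.466.
p = a·p₁ + b·p₂ ≈ (-0.968, -0.233, -0.092); φ = arcsin(p_z) ≈ -5.27°, λ = atan2(p_y, p_x) ≈ -166.45°.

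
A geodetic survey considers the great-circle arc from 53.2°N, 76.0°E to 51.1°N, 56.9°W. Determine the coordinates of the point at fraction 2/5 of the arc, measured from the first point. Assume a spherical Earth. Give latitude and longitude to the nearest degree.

Write both endpoints as unit vectors p₁, p₂ with components (cos φ cos λ, cos φ sin λ, sin φ).
The central angle between the endpoints is δ = arccos(p₁·p₂) ≈ 1.195 rad (68.5°).
Interpolate at f = 2/5 with slerp weights a = sin((1−f)δ)/sin δ ≈ 0.706, b = sin(fδ)/sin δ ≈ 0.494.
p = a·p₁ + b·p₂ ≈ (0.272, 0.150, 0.950); φ = arcsin(p_z) ≈ 71.89°, λ = atan2(p_y, p_x) ≈ 28.95°.

≈ 72°N, 29°E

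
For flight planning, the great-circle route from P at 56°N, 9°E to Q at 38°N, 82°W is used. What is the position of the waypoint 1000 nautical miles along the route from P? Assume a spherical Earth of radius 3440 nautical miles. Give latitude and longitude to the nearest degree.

≈ 59°N, 22°W

Convert each endpoint to a unit vector on the sphere (x = cos φ cos λ, y = cos φ sin λ, z = sin φ).
The central angle between the endpoints is δ = arccos(p₁·p₂) ≈ 1.044 rad (59.8°). The total great-circle distance is δ·R ≈ 1.044 × 3440 ≈ 3592 nmi, so the target fraction is f = 1000/3592 ≈ 0.278.
Interpolate at f ≈ 0.278 with slerp weights a = sin((1−f)δ)/sin δ ≈ 0.791, b = sin(fδ)/sin δ ≈ 0.332.
p = a·p₁ + b·p₂ ≈ (0.473, -0.190, 0.860); φ = arcsin(p_z) ≈ 59.34°, λ = atan2(p_y, p_x) ≈ -21.82°.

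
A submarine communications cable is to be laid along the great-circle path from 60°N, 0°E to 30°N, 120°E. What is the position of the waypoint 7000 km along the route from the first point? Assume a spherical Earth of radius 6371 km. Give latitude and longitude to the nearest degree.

≈ 43°N, 111°E

Write both endpoints as unit vectors p₁, p₂ with components (cos φ cos λ, cos φ sin λ, sin φ).
The central angle between the endpoints is δ = arccos(p₁·p₂) ≈ 1.353 rad (77.5°). The total great-circle distance is δ·R ≈ 1.353 × 6371 ≈ 8617 km, so the target fraction is f = 7000/8617 ≈ 0.812.
Interpolate at f ≈ 0.812 with slerp weights a = sin((1−f)δ)/sin δ ≈ 0.257, b = sin(fδ)/sin δ ≈ 0.912.
p = a·p₁ + b·p₂ ≈ (-0.266, 0.684, 0.679); φ = arcsin(p_z) ≈ 42.76°, λ = atan2(p_y, p_x) ≈ 111.28°.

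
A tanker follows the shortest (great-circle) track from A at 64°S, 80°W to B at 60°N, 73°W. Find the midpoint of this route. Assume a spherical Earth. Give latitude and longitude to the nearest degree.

Write both endpoints as unit vectors p₁, p₂ with components (cos φ cos λ, cos φ sin λ, sin φ).
The central angle between the endpoints is δ = arccos(p₁·p₂) ≈ 2.166 rad (124.1°).
Interpolate at f = 1/2 with slerp weights a = sin((1−f)δ)/sin δ ≈ 1.067, b = sin(fδ)/sin δ ≈ 1.067.
p = a·p₁ + b·p₂ ≈ (0.237, -0.971, -0.035); φ = arcsin(p_z) ≈ -2.00°, λ = atan2(p_y, p_x) ≈ -76.27°.

≈ 2°S, 76°W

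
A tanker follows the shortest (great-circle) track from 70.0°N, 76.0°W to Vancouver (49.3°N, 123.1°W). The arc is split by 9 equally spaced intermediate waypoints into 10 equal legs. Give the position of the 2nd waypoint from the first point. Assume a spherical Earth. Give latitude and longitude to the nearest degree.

≈ 67°N, 91°W

The haversine formula gives a central angle δ ≈ 0.527 rad (30.2°) between the endpoints.
Interpolate at f = 2/10 with slerp weights a = sin((1−f)δ)/sin δ ≈ 0.814, b = sin(fδ)/sin δ ≈ 0.209.
p = a·p₁ + b·p₂ ≈ (-0.007, -0.384, 0.923); φ = arcsin(p_z) ≈ 67.40°, λ = atan2(p_y, p_x) ≈ -91.07°.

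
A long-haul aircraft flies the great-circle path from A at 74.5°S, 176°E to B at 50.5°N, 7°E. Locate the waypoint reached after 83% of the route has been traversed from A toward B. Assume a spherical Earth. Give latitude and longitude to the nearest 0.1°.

From cos δ = sin φ₁ sin φ₂ + cos φ₁ cos φ₂ cos Δλ, the central angle is δ ≈ 2.715 rad (155.6°).
Interpolate at f = 0.83 with slerp weights a = sin((1−f)δ)/sin δ ≈ 1.077, b = sin(fδ)/sin δ ≈ 1.875.
p = a·p₁ + b·p₂ ≈ (0.897, 0.165, 0.410); φ = arcsin(p_z) ≈ 24.19°, λ = atan2(p_y, p_x) ≈ 10.45°.

≈ 24.2°N, 10.5°E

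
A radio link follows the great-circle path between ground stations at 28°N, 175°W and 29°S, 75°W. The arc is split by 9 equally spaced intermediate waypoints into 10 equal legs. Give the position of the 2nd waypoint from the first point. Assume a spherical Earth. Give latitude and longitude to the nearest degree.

≈ 18°N, 153°W

Convert each endpoint to a unit vector on the sphere (x = cos φ cos λ, y = cos φ sin λ, z = sin φ).
The central angle between the endpoints is δ = arccos(p₁·p₂) ≈ 1.941 rad (111.2°).
Interpolate at f = 2/10 with slerp weights a = sin((1−f)δ)/sin δ ≈ 1.072, b = sin(fδ)/sin δ ≈ 0.406.
p = a·p₁ + b·p₂ ≈ (-0.851, -0.426, 0.307); φ = arcsin(p_z) ≈ 17.86°, λ = atan2(p_y, p_x) ≈ -153.45°.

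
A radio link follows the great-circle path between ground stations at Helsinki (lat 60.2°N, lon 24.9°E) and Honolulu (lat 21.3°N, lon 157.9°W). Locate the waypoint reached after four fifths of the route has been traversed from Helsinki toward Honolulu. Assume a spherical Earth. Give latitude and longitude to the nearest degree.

≈ lat 41°N, lon 159°W

From cos δ = sin φ₁ sin φ₂ + cos φ₁ cos φ₂ cos Δλ, the central angle is δ ≈ 1.719 rad (98.5°).
Interpolate at f = 4/5 with slerp weights a = sin((1−f)δ)/sin δ ≈ 0.341, b = sin(fδ)/sin δ ≈ 0.992.
p = a·p₁ + b·p₂ ≈ (-0.702, -0.276, 0.656); φ = arcsin(p_z) ≈ 40.99°, λ = atan2(p_y, p_x) ≈ -158.53°.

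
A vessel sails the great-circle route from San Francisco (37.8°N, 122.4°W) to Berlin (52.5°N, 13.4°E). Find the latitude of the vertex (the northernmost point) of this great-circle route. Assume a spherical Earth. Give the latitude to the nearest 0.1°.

The great circle lies in the plane with unit normal n̂ = (p₁ × p₂)/|p₁ × p₂|.
Here n̂_z ≈ +0.339; the vertex latitude is φ_max = arccos|n̂_z| ≈ 70.2°.
Check via Clairaut: cos φ_max = |cos φ₁| · sin C = cos(37.8°)·sin(25.4°) ≈ 0.339, again giving ≈ 70.2°.

≈ 70.2°N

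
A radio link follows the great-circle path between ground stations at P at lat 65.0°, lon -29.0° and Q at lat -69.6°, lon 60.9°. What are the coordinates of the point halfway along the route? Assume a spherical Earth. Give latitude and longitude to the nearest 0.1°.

From cos δ = sin φ₁ sin φ₂ + cos φ₁ cos φ₂ cos Δλ, the central angle is δ ≈ 2.585 rad (148.1°).
Interpolate at f = 1/2 with slerp weights a = sin((1−f)δ)/sin δ ≈ 1.821, b = sin(fδ)/sin δ ≈ 1.821.
p = a·p₁ + b·p₂ ≈ (0.982, 0.182, -0.056); φ = arcsin(p_z) ≈ -3.23°, λ = atan2(p_y, p_x) ≈ 10.48°.

≈ lat -3.2°, lon 10.5°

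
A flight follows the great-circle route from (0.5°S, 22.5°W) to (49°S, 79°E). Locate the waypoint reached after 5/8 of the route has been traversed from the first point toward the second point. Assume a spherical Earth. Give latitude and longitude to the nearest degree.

≈ (42°S, 27°E)

Write both endpoints as unit vectors p₁, p₂ with components (cos φ cos λ, cos φ sin λ, sin φ).
The central angle between the endpoints is δ = arccos(p₁·p₂) ≈ 1.695 rad (97.1°).
Interpolate at f = 5/8 with slerp weights a = sin((1−f)δ)/sin δ ≈ 0.598, b = sin(fδ)/sin δ ≈ 0.879.
p = a·p₁ + b·p₂ ≈ (0.663, 0.337, -0.669); φ = arcsin(p_z) ≈ -41.96°, λ = atan2(p_y, p_x) ≈ 26.95°.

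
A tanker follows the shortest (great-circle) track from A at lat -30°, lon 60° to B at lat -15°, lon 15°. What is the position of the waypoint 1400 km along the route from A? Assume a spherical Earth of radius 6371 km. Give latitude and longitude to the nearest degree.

≈ lat -27°, lon 46°

Write both endpoints as unit vectors p₁, p₂ with components (cos φ cos λ, cos φ sin λ, sin φ).
The central angle between the endpoints is δ = arccos(p₁·p₂) ≈ 0.766 rad (43.9°). The total great-circle distance is δ·R ≈ 0.766 × 6371 ≈ 4878 km, so the target fraction is f = 1400/4878 ≈ 0.287.
Interpolate at f ≈ 0.287 with slerp weights a = sin((1−f)δ)/sin δ ≈ 0.749, b = sin(fδ)/sin δ ≈ 0.315.
p = a·p₁ + b·p₂ ≈ (0.618, 0.641, -0.456); φ = arcsin(p_z) ≈ -27.13°, λ = atan2(p_y, p_x) ≈ 46.03°.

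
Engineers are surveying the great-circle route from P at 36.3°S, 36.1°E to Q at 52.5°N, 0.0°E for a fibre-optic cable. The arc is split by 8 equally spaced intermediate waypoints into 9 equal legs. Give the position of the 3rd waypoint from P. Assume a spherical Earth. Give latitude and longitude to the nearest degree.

Write both endpoints as unit vectors p₁, p₂ with components (cos φ cos λ, cos φ sin λ, sin φ).
The central angle between the endpoints is δ = arccos(p₁·p₂) ≈ 1.644 rad (94.2°).
Interpolate at f = 3/9 with slerp weights a = sin((1−f)δ)/sin δ ≈ 0.892, b = sin(fδ)/sin δ ≈ 0.522.
p = a·p₁ + b·p₂ ≈ (0.899, 0.423, -0.114); φ = arcsin(p_z) ≈ -6.52°, λ = atan2(p_y, p_x) ≈ 25.23°.

≈ 7°S, 25°E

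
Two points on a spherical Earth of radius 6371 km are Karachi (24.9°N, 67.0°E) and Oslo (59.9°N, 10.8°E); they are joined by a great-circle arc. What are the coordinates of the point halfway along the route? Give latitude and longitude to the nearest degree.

Convert each endpoint to a unit vector on the sphere (x = cos φ cos λ, y = cos φ sin λ, z = sin φ).
The central angle between the endpoints is δ = arccos(p₁·p₂) ≈ 0.905 rad (51.9°).
Interpolate at f = 1/2 with slerp weights a = sin((1−f)δ)/sin δ ≈ 0.556, b = sin(fδ)/sin δ ≈ 0.556.
p = a·p₁ + b·p₂ ≈ (0.471, 0.516, 0.715); φ = arcsin(p_z) ≈ 45.65°, λ = atan2(p_y, p_x) ≈ 47.64°.

≈ (46°N, 48°E)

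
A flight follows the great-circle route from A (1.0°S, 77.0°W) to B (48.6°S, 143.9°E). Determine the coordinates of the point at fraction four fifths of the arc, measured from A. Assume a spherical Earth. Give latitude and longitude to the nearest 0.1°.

≈ (59.7°S, 179.3°W)

The haversine formula gives a central angle δ ≈ 2.079 rad (119.1°) between the endpoints.
Interpolate at f = 4/5 with slerp weights a = sin((1−f)δ)/sin δ ≈ 0.462, b = sin(fδ)/sin δ ≈ 1.140.
p = a·p₁ + b·p₂ ≈ (-0.505, -0.006, -0.863); φ = arcsin(p_z) ≈ -59.66°, λ = atan2(p_y, p_x) ≈ -179.28°.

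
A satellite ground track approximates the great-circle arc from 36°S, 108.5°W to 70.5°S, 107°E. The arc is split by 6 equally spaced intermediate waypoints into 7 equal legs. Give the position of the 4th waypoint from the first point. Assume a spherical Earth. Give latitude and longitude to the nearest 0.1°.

≈ 73.8°S, 136.9°W

Convert each endpoint to a unit vector on the sphere (x = cos φ cos λ, y = cos φ sin λ, z = sin φ).
The central angle between the endpoints is δ = arccos(p₁·p₂) ≈ 1.230 rad (70.5°).
Interpolate at f = 4/7 with slerp weights a = sin((1−f)δ)/sin δ ≈ 0.534, b = sin(fδ)/sin δ ≈ 0.686.
p = a·p₁ + b·p₂ ≈ (-0.204, -0.191, -0.960); φ = arcsin(p_z) ≈ -73.79°, λ = atan2(p_y, p_x) ≈ -136.94°.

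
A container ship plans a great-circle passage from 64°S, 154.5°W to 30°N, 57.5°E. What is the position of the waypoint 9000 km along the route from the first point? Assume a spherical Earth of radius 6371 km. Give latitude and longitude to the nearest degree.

Convert each endpoint to a unit vector on the sphere (x = cos φ cos λ, y = cos φ sin λ, z = sin φ).
The central angle between the endpoints is δ = arccos(p₁·p₂) ≈ 2.452 rad (140.5°). The total great-circle distance is δ·R ≈ 2.452 × 6371 ≈ 15620 km, so the target fraction is f = 9000/15620 ≈ 0.576.
Interpolate at f ≈ 0.576 with slerp weights a = sin((1−f)δ)/sin δ ≈ 1.354, b = sin(fδ)/sin δ ≈ 1.552.
p = a·p₁ + b·p₂ ≈ (0.186, 0.878, -0.441); φ = arcsin(p_z) ≈ -26.20°, λ = atan2(p_y, p_x) ≈ 78.03°.

≈ 26°S, 78°E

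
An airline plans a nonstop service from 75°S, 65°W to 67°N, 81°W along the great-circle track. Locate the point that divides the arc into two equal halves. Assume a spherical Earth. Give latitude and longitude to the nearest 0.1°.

≈ 4.0°S, 74.6°W

Write both endpoints as unit vectors p₁, p₂ with components (cos φ cos λ, cos φ sin λ, sin φ).
The central angle between the endpoints is δ = arccos(p₁·p₂) ≈ 2.485 rad (142.4°).
Interpolate at f = 1/2 with slerp weights a = sin((1−f)δ)/sin δ ≈ 1.550, b = sin(fδ)/sin δ ≈ 1.550.
p = a·p₁ + b·p₂ ≈ (0.264, -0.962, -0.070); φ = arcsin(p_z) ≈ -4.04°, λ = atan2(p_y, p_x) ≈ -74.63°.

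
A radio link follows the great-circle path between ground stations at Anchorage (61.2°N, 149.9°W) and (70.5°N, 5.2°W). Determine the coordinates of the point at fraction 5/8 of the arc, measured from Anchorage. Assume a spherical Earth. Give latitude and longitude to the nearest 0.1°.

≈ (82.5°N, 67.2°W)

Convert each endpoint to a unit vector on the sphere (x = cos φ cos λ, y = cos φ sin λ, z = sin φ).
The central angle between the endpoints is δ = arccos(p₁·p₂) ≈ 0.803 rad (46.0°).
Interpolate at f = 5/8 with slerp weights a = sin((1−f)δ)/sin δ ≈ 0.412, b = sin(fδ)/sin δ ≈ 0.669.
p = a·p₁ + b·p₂ ≈ (0.050, -0.120, 0.992); φ = arcsin(p_z) ≈ 82.53°, λ = atan2(p_y, p_x) ≈ -67.16°.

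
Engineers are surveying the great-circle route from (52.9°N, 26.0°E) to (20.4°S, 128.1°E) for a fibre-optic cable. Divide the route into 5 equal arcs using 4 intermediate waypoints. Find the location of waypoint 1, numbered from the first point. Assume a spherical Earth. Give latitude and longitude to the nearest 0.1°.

≈ (46.3°N, 59.8°E)

Write both endpoints as unit vectors p₁, p₂ with components (cos φ cos λ, cos φ sin λ, sin φ).
The central angle between the endpoints is δ = arccos(p₁·p₂) ≈ 1.979 rad (113.4°).
Interpolate at f = 1/5 with slerp weights a = sin((1−f)δ)/sin δ ≈ 1.089, b = sin(fδ)/sin δ ≈ 0.420.
p = a·p₁ + b·p₂ ≈ (0.348, 0.598, 0.722); φ = arcsin(p_z) ≈ 46.25°, λ = atan2(p_y, p_x) ≈ 59.81°.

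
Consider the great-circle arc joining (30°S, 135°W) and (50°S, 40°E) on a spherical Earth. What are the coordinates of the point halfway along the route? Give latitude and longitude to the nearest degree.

Convert each endpoint to a unit vector on the sphere (x = cos φ cos λ, y = cos φ sin λ, z = sin φ).
The central angle between the endpoints is δ = arccos(p₁·p₂) ≈ 1.743 rad (99.9°).
Interpolate at f = 1/2 with slerp weights a = sin((1−f)δ)/sin δ ≈ 0.777, b = sin(fδ)/sin δ ≈ 0.777.
p = a·p₁ + b·p₂ ≈ (-0.093, -0.155, -0.984); φ = arcsin(p_z) ≈ -79.59°, λ = atan2(p_y, p_x) ≈ -121.06°.

≈ (80°S, 121°W)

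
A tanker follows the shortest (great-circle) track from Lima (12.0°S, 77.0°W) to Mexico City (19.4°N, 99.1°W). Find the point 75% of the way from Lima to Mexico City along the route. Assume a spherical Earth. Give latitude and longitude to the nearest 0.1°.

Convert each endpoint to a unit vector on the sphere (x = cos φ cos λ, y = cos φ sin λ, z = sin φ).
The central angle between the endpoints is δ = arccos(p₁·p₂) ≈ 0.667 rad (38.2°).
Interpolate at f = 0.75 with slerp weights a = sin((1−f)δ)/sin δ ≈ 0.268, b = sin(fδ)/sin δ ≈ 0.775.
p = a·p₁ + b·p₂ ≈ (-0.057, -0.978, 0.202); φ = arcsin(p_z) ≈ 11.64°, λ = atan2(p_y, p_x) ≈ -93.31°.

≈ 11.6°N, 93.3°W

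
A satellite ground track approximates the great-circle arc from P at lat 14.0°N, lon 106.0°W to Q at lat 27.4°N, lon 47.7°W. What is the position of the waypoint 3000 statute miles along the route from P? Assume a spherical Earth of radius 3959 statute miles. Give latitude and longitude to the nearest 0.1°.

Write both endpoints as unit vectors p₁, p₂ with components (cos φ cos λ, cos φ sin λ, sin φ).
The central angle between the endpoints is δ = arccos(p₁·p₂) ≈ 0.972 rad (55.7°). The total great-circle distance is δ·R ≈ 0.972 × 3959 ≈ 3846 mi, so the target fraction is f = 3000/3846 ≈ 0.780.
Interpolate at f ≈ 0.780 with slerp weights a = sin((1−f)δ)/sin δ ≈ 0.257, b = sin(fδ)/sin δ ≈ 0.832.
p = a·p₁ + b·p₂ ≈ (0.429, -0.786, 0.445); φ = arcsin(p_z) ≈ 26.44°, λ = atan2(p_y, p_x) ≈ -61.40°.

≈ lat 26.4°N, lon 61.4°W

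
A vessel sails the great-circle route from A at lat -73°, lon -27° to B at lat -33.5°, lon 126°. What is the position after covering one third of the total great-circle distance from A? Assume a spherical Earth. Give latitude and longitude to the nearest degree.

≈ lat -79°, lon 92°

Convert each endpoint to a unit vector on the sphere (x = cos φ cos λ, y = cos φ sin λ, z = sin φ).
The central angle between the endpoints is δ = arccos(p₁·p₂) ≈ 1.255 rad (71.9°).
Interpolate at f = 1/3 with slerp weights a = sin((1−f)δ)/sin δ ≈ 0.781, b = sin(fδ)/sin δ ≈ 0.427.
p = a·p₁ + b·p₂ ≈ (-0.006, 0.185, -0.983); φ = arcsin(p_z) ≈ -79.35°, λ = atan2(p_y, p_x) ≈ 91.86°.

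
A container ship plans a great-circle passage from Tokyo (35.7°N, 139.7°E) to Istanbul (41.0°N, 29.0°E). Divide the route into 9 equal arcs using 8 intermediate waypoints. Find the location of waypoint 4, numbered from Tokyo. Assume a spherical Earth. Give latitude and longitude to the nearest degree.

Convert each endpoint to a unit vector on the sphere (x = cos φ cos λ, y = cos φ sin λ, z = sin φ).
The central angle between the endpoints is δ = arccos(p₁·p₂) ≈ 1.404 rad (80.4°).
Interpolate at f = 4/9 with slerp weights a = sin((1−f)δ)/sin δ ≈ 0.713, b = sin(fδ)/sin δ ≈ 0.592.
p = a·p₁ + b·p₂ ≈ (-0.051, 0.591, 0.805); φ = arcsin(p_z) ≈ 53.59°, λ = atan2(p_y, p_x) ≈ 94.89°.

≈ 54°N, 95°E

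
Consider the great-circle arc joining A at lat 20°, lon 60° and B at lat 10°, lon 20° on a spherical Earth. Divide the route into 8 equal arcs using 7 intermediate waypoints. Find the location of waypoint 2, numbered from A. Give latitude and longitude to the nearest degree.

≈ lat 18°, lon 50°

Write both endpoints as unit vectors p₁, p₂ with components (cos φ cos λ, cos φ sin λ, sin φ).
The central angle between the endpoints is δ = arccos(p₁·p₂) ≈ 0.695 rad (39.8°).
Interpolate at f = 2/8 with slerp weights a = sin((1−f)δ)/sin δ ≈ 0.778, b = sin(fδ)/sin δ ≈ 0.270.
p = a·p₁ + b·p₂ ≈ (0.615, 0.724, 0.313); φ = arcsin(p_z) ≈ 18.23°, λ = atan2(p_y, p_x) ≈ 49.64°.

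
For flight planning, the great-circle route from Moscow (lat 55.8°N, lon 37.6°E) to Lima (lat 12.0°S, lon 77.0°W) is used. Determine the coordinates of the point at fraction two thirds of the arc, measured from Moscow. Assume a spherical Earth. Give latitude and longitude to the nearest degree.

The haversine formula gives a central angle δ ≈ 1.983 rad (113.6°) between the endpoints.
Interpolate at f = 2/3 with slerp weights a = sin((1−f)δ)/sin δ ≈ 0.670, b = sin(fδ)/sin δ ≈ 1.058.
p = a·p₁ + b·p₂ ≈ (0.531, -0.778, 0.334); φ = arcsin(p_z) ≈ 19.53°, λ = atan2(p_y, p_x) ≈ -55.69°.

≈ lat 20°N, lon 56°W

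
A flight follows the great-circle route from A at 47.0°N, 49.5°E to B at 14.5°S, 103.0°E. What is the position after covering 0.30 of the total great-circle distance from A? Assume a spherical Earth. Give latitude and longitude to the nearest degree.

Write both endpoints as unit vectors p₁, p₂ with components (cos φ cos λ, cos φ sin λ, sin φ).
The central angle between the endpoints is δ = arccos(p₁·p₂) ≈ 1.360 rad (77.9°).
Interpolate at f = 0.30 with slerp weights a = sin((1−f)δ)/sin δ ≈ 0.833, b = sin(fδ)/sin δ ≈ 0.406.
p = a·p₁ + b·p₂ ≈ (0.281, 0.815, 0.508); φ = arcsin(p_z) ≈ 30.50°, λ = atan2(p_y, p_x) ≈ 71.00°.

≈ 31°N, 71°E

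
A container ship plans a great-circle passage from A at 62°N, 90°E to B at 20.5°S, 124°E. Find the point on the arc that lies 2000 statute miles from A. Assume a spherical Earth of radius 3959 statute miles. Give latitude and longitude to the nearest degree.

Write both endpoints as unit vectors p₁, p₂ with components (cos φ cos λ, cos φ sin λ, sin φ).
The central angle between the endpoints is δ = arccos(p₁·p₂) ≈ 1.515 rad (86.8°). The total great-circle distance is δ·R ≈ 1.515 × 3959 ≈ 6000 mi, so the target fraction is f = 2000/6000 ≈ 0.333.
Interpolate at f ≈ 0.333 with slerp weights a = sin((1−f)δ)/sin δ ≈ 0.848, b = sin(fδ)/sin δ ≈ 0.485.
p = a·p₁ + b·p₂ ≈ (-0.254, 0.775, 0.579); φ = arcsin(p_z) ≈ 35.40°, λ = atan2(p_y, p_x) ≈ 108.15°.

≈ 35°N, 108°E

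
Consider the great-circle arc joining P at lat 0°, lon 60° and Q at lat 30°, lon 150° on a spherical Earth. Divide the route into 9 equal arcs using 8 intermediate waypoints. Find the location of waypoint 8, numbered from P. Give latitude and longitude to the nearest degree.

≈ lat 29°, lon 138°

Convert each endpoint to a unit vector on the sphere (x = cos φ cos λ, y = cos φ sin λ, z = sin φ).
The central angle between the endpoints is δ = arccos(p₁·p₂) ≈ 1.571 rad (90.0°).
Interpolate at f = 8/9 with slerp weights a = sin((1−f)δ)/sin δ ≈ 0.174, b = sin(fδ)/sin δ ≈ 0.985.
p = a·p₁ + b·p₂ ≈ (-0.652, 0.577, 0.492); φ = arcsin(p_z) ≈ 29.50°, λ = atan2(p_y, p_x) ≈ 138.49°.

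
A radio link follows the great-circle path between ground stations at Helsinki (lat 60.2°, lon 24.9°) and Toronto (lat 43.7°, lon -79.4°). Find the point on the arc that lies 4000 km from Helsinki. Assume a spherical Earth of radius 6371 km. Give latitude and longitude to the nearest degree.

Write both endpoints as unit vectors p₁, p₂ with components (cos φ cos λ, cos φ sin λ, sin φ).
The central angle between the endpoints is δ = arccos(p₁·p₂) ≈ 1.035 rad (59.3°). The total great-circle distance is δ·R ≈ 1.035 × 6371 ≈ 6592 km, so the target fraction is f = 4000/6592 ≈ 0.607.
Interpolate at f ≈ 0.607 with slerp weights a = sin((1−f)δ)/sin δ ≈ 0.460, b = sin(fδ)/sin δ ≈ 0.683.
p = a·p₁ + b·p₂ ≈ (0.298, -0.389, 0.871); φ = arcsin(p_z) ≈ 60.63°, λ = atan2(p_y, p_x) ≈ -52.53°.

≈ lat 61°, lon -53°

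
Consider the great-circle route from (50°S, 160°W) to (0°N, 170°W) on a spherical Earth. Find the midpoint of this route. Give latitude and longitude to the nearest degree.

≈ (25°S, 166°W)

The haversine formula gives a central angle δ ≈ 0.885 rad (50.7°) between the endpoints.
Interpolate at f = 1/2 with slerp weights a = sin((1−f)δ)/sin δ ≈ 0.553, b = sin(fδ)/sin δ ≈ 0.553.
p = a·p₁ + b·p₂ ≈ (-0.879, -0.218, -0.424); φ = arcsin(p_z) ≈ -25.08°, λ = atan2(p_y, p_x) ≈ -166.09°.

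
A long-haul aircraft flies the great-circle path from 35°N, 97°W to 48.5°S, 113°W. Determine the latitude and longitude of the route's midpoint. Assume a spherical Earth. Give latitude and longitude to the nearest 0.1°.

Convert each endpoint to a unit vector on the sphere (x = cos φ cos λ, y = cos φ sin λ, z = sin φ).
The central angle between the endpoints is δ = arccos(p₁·p₂) ≈ 1.478 rad (84.7°).
Interpolate at f = 1/2 with slerp weights a = sin((1−f)δ)/sin δ ≈ 0.677, b = sin(fδ)/sin δ ≈ 0.677.
p = a·p₁ + b·p₂ ≈ (-0.243, -0.963, -0.119); φ = arcsin(p_z) ≈ -6.81°, λ = atan2(p_y, p_x) ≈ -104.15°.

≈ 6.8°S, 104.1°W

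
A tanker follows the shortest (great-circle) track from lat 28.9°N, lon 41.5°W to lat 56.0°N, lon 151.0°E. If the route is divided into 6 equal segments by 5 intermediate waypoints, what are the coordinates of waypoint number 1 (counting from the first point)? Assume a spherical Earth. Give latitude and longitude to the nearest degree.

Convert each endpoint to a unit vector on the sphere (x = cos φ cos λ, y = cos φ sin λ, z = sin φ).
The central angle between the endpoints is δ = arccos(p₁·p₂) ≈ 1.648 rad (94.4°).
Interpolate at f = 1/6 with slerp weights a = sin((1−f)δ)/sin δ ≈ 0.984, b = sin(fδ)/sin δ ≈ 0.272.
p = a·p₁ + b·p₂ ≈ (0.512, -0.497, 0.701); φ = arcsin(p_z) ≈ 44.50°, λ = atan2(p_y, p_x) ≈ -44.15°.

≈ lat 44°N, lon 44°W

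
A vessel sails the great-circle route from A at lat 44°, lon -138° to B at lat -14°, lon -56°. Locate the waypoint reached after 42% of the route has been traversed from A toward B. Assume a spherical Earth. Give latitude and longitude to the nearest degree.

Write both endpoints as unit vectors p₁, p₂ with components (cos φ cos λ, cos φ sin λ, sin φ).
The central angle between the endpoints is δ = arccos(p₁·p₂) ≈ 1.642 rad (94.1°).
Interpolate at f = 0.42 with slerp weights a = sin((1−f)δ)/sin δ ≈ 0.817, b = sin(fδ)/sin δ ≈ 0.638.
p = a·p₁ + b·p₂ ≈ (-0.091, -0.906, 0.413); φ = arcsin(p_z) ≈ 24.40°, λ = atan2(p_y, p_x) ≈ -95.71°.

≈ lat 24°, lon -96°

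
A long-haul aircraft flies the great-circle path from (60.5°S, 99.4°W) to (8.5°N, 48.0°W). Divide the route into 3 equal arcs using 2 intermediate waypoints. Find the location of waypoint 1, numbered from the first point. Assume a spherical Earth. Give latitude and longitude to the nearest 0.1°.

From cos δ = sin φ₁ sin φ₂ + cos φ₁ cos φ₂ cos Δλ, the central angle is δ ≈ 1.395 rad (79.9°).
Interpolate at f = 1/3 with slerp weights a = sin((1−f)δ)/sin δ ≈ 0.814, b = sin(fδ)/sin δ ≈ 0.455.
p = a·p₁ + b·p₂ ≈ (0.236, -0.730, -0.641); φ = arcsin(p_z) ≈ -39.88°, λ = atan2(p_y, p_x) ≈ -72.10°.

≈ (39.9°S, 72.1°W)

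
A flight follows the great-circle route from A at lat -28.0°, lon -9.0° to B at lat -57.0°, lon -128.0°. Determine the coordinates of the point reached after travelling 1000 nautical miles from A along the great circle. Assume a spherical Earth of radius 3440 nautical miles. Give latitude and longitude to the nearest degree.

Write both endpoints as unit vectors p₁, p₂ with components (cos φ cos λ, cos φ sin λ, sin φ).
The central angle between the endpoints is δ = arccos(p₁·p₂) ≈ 1.410 rad (80.8°). The total great-circle distance is δ·R ≈ 1.410 × 3440 ≈ 4849 nmi, so the target fraction is f = 1000/4849 ≈ 0.206.
Interpolate at f ≈ 0.206 with slerp weights a = sin((1−f)δ)/sin δ ≈ 0.911, b = sin(fδ)/sin δ ≈ 0.290.
p = a·p₁ + b·p₂ ≈ (0.697, -0.251, -0.671); φ = arcsin(p_z) ≈ -42.18°, λ = atan2(p_y, p_x) ≈ -19.76°.

≈ lat -42°, lon -20°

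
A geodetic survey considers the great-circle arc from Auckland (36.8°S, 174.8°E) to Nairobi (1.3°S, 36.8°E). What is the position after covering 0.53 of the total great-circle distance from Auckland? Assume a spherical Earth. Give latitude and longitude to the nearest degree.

Write both endpoints as unit vectors p₁, p₂ with components (cos φ cos λ, cos φ sin λ, sin φ).
The central angle between the endpoints is δ = arccos(p₁·p₂) ≈ 2.191 rad (125.5°).
Interpolate at f = 0.53 with slerp weights a = sin((1−f)δ)/sin δ ≈ 1.054, b = sin(fδ)/sin δ ≈ 1.127.
p = a·p₁ + b·p₂ ≈ (0.062, 0.752, -0.657); φ = arcsin(p_z) ≈ -41.05°, λ = atan2(p_y, p_x) ≈ 85.25°.

≈ 41°S, 85°E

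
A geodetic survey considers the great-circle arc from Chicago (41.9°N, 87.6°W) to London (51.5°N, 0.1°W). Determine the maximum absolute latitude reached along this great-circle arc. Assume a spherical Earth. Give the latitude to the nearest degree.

The great circle lies in the plane with unit normal n̂ = (p₁ × p₂)/|p₁ × p₂|.
Here n̂_z ≈ +0.551; the vertex latitude is φ_max = arccos|n̂_z| ≈ 56.6°.

≈ 57°N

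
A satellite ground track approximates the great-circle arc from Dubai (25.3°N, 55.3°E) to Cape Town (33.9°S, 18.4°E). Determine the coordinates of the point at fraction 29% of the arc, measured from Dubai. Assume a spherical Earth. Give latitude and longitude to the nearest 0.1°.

Convert each endpoint to a unit vector on the sphere (x = cos φ cos λ, y = cos φ sin λ, z = sin φ).
The central angle between the endpoints is δ = arccos(p₁·p₂) ≈ 1.201 rad (68.8°).
Interpolate at f = 0.29 with slerp weights a = sin((1−f)δ)/sin δ ≈ 0.808, b = sin(fδ)/sin δ ≈ 0.366.
p = a·p₁ + b·p₂ ≈ (0.704, 0.696, 0.141); φ = arcsin(p_z) ≈ 8.11°, λ = atan2(p_y, p_x) ≈ 44.68°.

≈ 8.1°N, 44.7°E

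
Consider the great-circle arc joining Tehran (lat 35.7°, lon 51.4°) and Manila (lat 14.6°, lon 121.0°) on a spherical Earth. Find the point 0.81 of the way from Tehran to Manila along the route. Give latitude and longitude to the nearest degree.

Convert each endpoint to a unit vector on the sphere (x = cos φ cos λ, y = cos φ sin λ, z = sin φ).
The central angle between the endpoints is δ = arccos(p₁·p₂) ≈ 1.136 rad (65.1°).
Interpolate at f = 0.81 with slerp weights a = sin((1−f)δ)/sin δ ≈ 0.236, b = sin(fδ)/sin δ ≈ 0.877.
p = a·p₁ + b·p₂ ≈ (-0.318, 0.878, 0.359); φ = arcsin(p_z) ≈ 21.04°, λ = atan2(p_y, p_x) ≈ 109.90°.

≈ lat 21°, lon 110°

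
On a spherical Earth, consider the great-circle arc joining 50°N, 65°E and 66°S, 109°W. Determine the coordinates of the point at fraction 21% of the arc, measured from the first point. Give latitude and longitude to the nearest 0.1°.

≈ 15.9°N, 59.9°E

Convert each endpoint to a unit vector on the sphere (x = cos φ cos λ, y = cos φ sin λ, z = sin φ).
The central angle between the endpoints is δ = arccos(p₁·p₂) ≈ 2.857 rad (163.7°).
Interpolate at f = 0.21 with slerp weights a = sin((1−f)δ)/sin δ ≈ 2.757, b = sin(fδ)/sin δ ≈ 2.012.
p = a·p₁ + b·p₂ ≈ (0.482, 0.832, 0.273); φ = arcsin(p_z) ≈ 15.87°, λ = atan2(p_y, p_x) ≈ 59.90°.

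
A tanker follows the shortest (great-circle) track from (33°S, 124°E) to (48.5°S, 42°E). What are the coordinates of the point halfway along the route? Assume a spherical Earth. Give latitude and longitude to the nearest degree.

Write both endpoints as unit vectors p₁, p₂ with components (cos φ cos λ, cos φ sin λ, sin φ).
The central angle between the endpoints is δ = arccos(p₁·p₂) ≈ 1.064 rad (61.0°).
Interpolate at f = 1/2 with slerp weights a = sin((1−f)δ)/sin δ ≈ 0.580, b = sin(fδ)/sin δ ≈ 0.580.
p = a·p₁ + b·p₂ ≈ (0.014, 0.661, -0.751); φ = arcsin(p_z) ≈ -48.64°, λ = atan2(p_y, p_x) ≈ 88.82°.

≈ (49°S, 89°E)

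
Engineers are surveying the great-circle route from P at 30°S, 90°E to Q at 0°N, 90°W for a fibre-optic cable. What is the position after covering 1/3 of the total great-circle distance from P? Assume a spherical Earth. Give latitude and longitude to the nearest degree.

≈ 80°S, 90°E

The haversine formula gives a central angle δ ≈ 2.618 rad (150.0°) between the endpoints.
Interpolate at f = 1/3 with slerp weights a = sin((1−f)δ)/sin δ ≈ 1.970, b = sin(fδ)/sin δ ≈ 1.532.
p = a·p₁ + b·p₂ ≈ (0.000, 0.174, -0.985); φ = arcsin(p_z) ≈ -80.00°, λ = atan2(p_y, p_x) ≈ 90.00°.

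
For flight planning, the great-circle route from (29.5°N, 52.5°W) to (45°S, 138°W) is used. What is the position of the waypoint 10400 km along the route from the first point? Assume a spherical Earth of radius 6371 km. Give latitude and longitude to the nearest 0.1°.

≈ (38.0°S, 121.9°W)

Convert each endpoint to a unit vector on the sphere (x = cos φ cos λ, y = cos φ sin λ, z = sin φ).
The central angle between the endpoints is δ = arccos(p₁·p₂) ≈ 1.875 rad (107.5°). The total great-circle distance is δ·R ≈ 1.875 × 6371 ≈ 11948 km, so the target fraction is f = 10400/11948 ≈ 0.870.
Interpolate at f ≈ 0.870 with slerp weights a = sin((1−f)δ)/sin δ ≈ 0.252, b = sin(fδ)/sin δ ≈ 1.046.
p = a·p₁ + b·p₂ ≈ (-0.416, -0.669, -0.616); φ = arcsin(p_z) ≈ -38.00°, λ = atan2(p_y, p_x) ≈ -121.88°.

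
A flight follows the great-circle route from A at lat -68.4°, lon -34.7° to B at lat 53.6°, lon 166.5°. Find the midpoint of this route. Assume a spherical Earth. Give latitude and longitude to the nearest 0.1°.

≈ lat -23.8°, lon -165.5°

Write both endpoints as unit vectors p₁, p₂ with components (cos φ cos λ, cos φ sin λ, sin φ).
The central angle between the endpoints is δ = arccos(p₁·p₂) ≈ 2.831 rad (162.2°).
Interpolate at f = 1/2 with slerp weights a = sin((1−f)δ)/sin δ ≈ 3.229, b = sin(fδ)/sin δ ≈ 3.229.
p = a·p₁ + b·p₂ ≈ (-0.886, -0.229, -0.403); φ = arcsin(p_z) ≈ -23.78°, λ = atan2(p_y, p_x) ≈ -165.48°.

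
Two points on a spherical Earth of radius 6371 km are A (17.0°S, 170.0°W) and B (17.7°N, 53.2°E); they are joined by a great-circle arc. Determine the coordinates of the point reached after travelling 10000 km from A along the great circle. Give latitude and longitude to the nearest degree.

Convert each endpoint to a unit vector on the sphere (x = cos φ cos λ, y = cos φ sin λ, z = sin φ).
The central angle between the endpoints is δ = arccos(p₁·p₂) ≈ 2.423 rad (138.9°). The total great-circle distance is δ·R ≈ 2.423 × 6371 ≈ 15440 km, so the target fraction is f = 10000/15440 ≈ 0.648.
Interpolate at f ≈ 0.648 with slerp weights a = sin((1−f)δ)/sin δ ≈ 1.146, b = sin(fδ)/sin δ ≈ 1.520.
p = a·p₁ + b·p₂ ≈ (-0.212, 0.969, 0.127); φ = arcsin(p_z) ≈ 7.30°, λ = atan2(p_y, p_x) ≈ 102.32°.

≈ (7°N, 102°E)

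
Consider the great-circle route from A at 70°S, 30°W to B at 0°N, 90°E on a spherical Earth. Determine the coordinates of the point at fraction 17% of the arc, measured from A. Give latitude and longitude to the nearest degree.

≈ 71°S, 23°E

From cos δ = sin φ₁ sin φ₂ + cos φ₁ cos φ₂ cos Δλ, the central angle is δ ≈ 1.743 rad (99.8°).
Interpolate at f = 0.17 with slerp weights a = sin((1−f)δ)/sin δ ≈ 1.007, b = sin(fδ)/sin δ ≈ 0.296.
p = a·p₁ + b·p₂ ≈ (0.298, 0.124, -0.946); φ = arcsin(p_z) ≈ -71.15°, λ = atan2(p_y, p_x) ≈ 22.58°.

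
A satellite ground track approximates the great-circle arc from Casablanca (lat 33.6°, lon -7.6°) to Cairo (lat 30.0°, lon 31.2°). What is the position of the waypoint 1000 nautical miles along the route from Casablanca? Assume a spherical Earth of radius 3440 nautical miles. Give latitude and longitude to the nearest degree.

≈ lat 33°, lon 12°

The haversine formula gives a central angle δ ≈ 0.576 rad (33.0°) between the endpoints. The total great-circle distance is δ·R ≈ 0.576 × 3440 ≈ 1980 nmi, so the target fraction is f = 1000/1980 ≈ 0.505.
Interpolate at f ≈ 0.505 with slerp weights a = sin((1−f)δ)/sin δ ≈ 0.516, b = sin(fδ)/sin δ ≈ 0.527.
p = a·p₁ + b·p₂ ≈ (0.816, 0.179, 0.549); φ = arcsin(p_z) ≈ 33.30°, λ = atan2(p_y, p_x) ≈ 12.39°.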